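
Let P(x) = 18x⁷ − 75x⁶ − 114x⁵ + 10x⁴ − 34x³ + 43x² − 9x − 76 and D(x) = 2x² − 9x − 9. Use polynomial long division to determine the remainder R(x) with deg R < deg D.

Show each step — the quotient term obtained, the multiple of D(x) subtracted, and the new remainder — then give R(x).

Step 1: lead(18x⁷ − 75x⁶ − 114x⁵ + 10x⁴ − 34x³ + 43x² − 9x − 76) ÷ lead(D) = 18x⁷ ÷ 2x² = 9x⁵. Subtract (9x⁵)·D = 18x⁷ − 81x⁶ − 81x⁵. Remainder: 6x⁶ − 33x⁵ + 10x⁴ − 34x³ + 43x² − 9x − 76.
Step 2: lead(6x⁶ − 33x⁵ + 10x⁴ − 34x³ + 43x² − 9x − 76) ÷ lead(D) = 6x⁶ ÷ 2x² = 3x⁴. Subtract (3x⁴)·D = 6x⁶ − 27x⁵ − 27x⁴. Remainder: −6x⁵ + 37x⁴ − 34x³ + 43x² − 9x − 76.
Step 3: lead(−6x⁵ + 37x⁴ − 34x³ + 43x² − 9x − 76) ÷ lead(D) = −6x⁵ ÷ 2x² = −3x³. Subtract (−3x³)·D = −6x⁵ + 27x⁴ + 27x³. Remainder: 10x⁴ − 61x³ + 43x² − 9x − 76.
Step 4: lead(10x⁴ − 61x³ + 43x² − 9x − 76) ÷ lead(D) = 10x⁴ ÷ 2x² = 5x². Subtract (5x²)·D = 10x⁴ − 45x³ − 45x². Remainder: −16x³ + 88x² − 9x − 76.
Step 5: lead(−16x³ + 88x² − 9x − 76) ÷ lead(D) = −16x³ ÷ 2x² = −8x. Subtract (−8x)·D = −16x³ + 72x² + 72x. Remainder: 16x² − 81x − 76.
Step 6: lead(16x² − 81x − 76) ÷ lead(D) = 16x² ÷ 2x² = 8. Subtract (8)·D = 16x² − 72x − 72. Remainder: −9x − 4.

R(x) = −9x − 4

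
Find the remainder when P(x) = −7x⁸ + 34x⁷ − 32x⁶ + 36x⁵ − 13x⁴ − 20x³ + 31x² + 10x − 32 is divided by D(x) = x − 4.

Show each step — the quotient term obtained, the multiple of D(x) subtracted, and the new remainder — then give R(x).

Step 1: lead(−7x⁸ + 34x⁷ − 32x⁶ + 36x⁵ − 13x⁴ − 20x³ + 31x² + 10x − 32) ÷ lead(D) = −7x⁸ ÷ x = −7x⁷. Subtract (−7x⁷)·D = −7x⁸ + 28x⁷. Remainder: 6x⁷ − 32x⁶ + 36x⁵ − 13x⁴ − 20x³ + 31x² + 10x − 32.
Step 2: lead(6x⁷ − 32x⁶ + 36x⁵ − 13x⁴ − 20x³ + 31x² + 10x − 32) ÷ lead(D) = 6x⁷ ÷ x = 6x⁶. Subtract (6x⁶)·D = 6x⁷ − 24x⁶. Remainder: −8x⁶ + 36x⁵ − 13x⁴ − 20x³ + 31x² + 10x − 32.
Step 3: lead(−8x⁶ + 36x⁵ − 13x⁴ − 20x³ + 31x² + 10x − 32) ÷ lead(D) = −8x⁶ ÷ x = −8x⁵. Subtract (−8x⁵)·D = −8x⁶ + 32x⁵. Remainder: 4x⁵ − 13x⁴ − 20x³ + 31x² + 10x − 32.
Step 4: lead(4x⁵ − 13x⁴ − 20x³ + 31x² + 10x − 32) ÷ lead(D) = 4x⁵ ÷ x = 4x⁴. Subtract (4x⁴)·D = 4x⁵ − 16x⁴. Remainder: 3x⁴ − 20x³ + 31x² + 10x − 32.
Step 5: lead(3x⁴ − 20x³ + 31x² + 10x − 32) ÷ lead(D) = 3x⁴ ÷ x = 3x³. Subtract (3x³)·D = 3x⁴ − 12x³. Remainder: −8x³ + 31x² + 10x − 32.
Step 6: lead(−8x³ + 31x² + 10x − 32) ÷ lead(D) = −8x³ ÷ x = −8x². Subtract (−8x²)·D = −8x³ + 32x². Remainder: −x² + 10x − 32.
Step 7: lead(−x² + 10x − 32) ÷ lead(D) = −x² ÷ x = −x. Subtract (−x)·D = −x² + 4x. Remainder: 6x − 32.
Step 8: lead(6x − 32) ÷ lead(D) = 6x ÷ x = 6. Subtract (6)·D = 6x − 24. Remainder: −8.

R(x) = −8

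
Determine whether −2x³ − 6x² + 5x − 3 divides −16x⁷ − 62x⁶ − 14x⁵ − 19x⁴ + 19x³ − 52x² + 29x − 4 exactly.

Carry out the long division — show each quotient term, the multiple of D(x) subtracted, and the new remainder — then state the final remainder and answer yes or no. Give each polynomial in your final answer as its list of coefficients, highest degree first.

Step 1: lead(−16x⁷ − 62x⁶ − 14x⁵ − 19x⁴ + 19x³ − 52x² + 29x − 4) ÷ lead(D) = −16x⁷ ÷ −2x³ = 8x⁴. Subtract (8x⁴)·D = −16x⁷ − 48x⁶ + 40x⁵ − 24x⁴. Remainder: −14x⁶ − 54x⁵ + 5x⁴ + 19x³ − 52x² + 29x − 4.
Step 2: lead(−14x⁶ − 54x⁵ + 5x⁴ + 19x³ − 52x² + 29x − 4) ÷ lead(D) = −14x⁶ ÷ −2x³ = 7x³. Subtract (7x³)·D = −14x⁶ − 42x⁵ + 35x⁴ − 21x³. Remainder: −12x⁵ − 30x⁴ + 40x³ − 52x² + 29x − 4.
Step 3: lead(−12x⁵ − 30x⁴ + 40x³ − 52x² + 29x − 4) ÷ lead(D) = −12x⁵ ÷ −2x³ = 6x². Subtract (6x²)·D = −12x⁵ − 36x⁴ + 30x³ − 18x². Remainder: 6x⁴ + 10x³ − 34x² + 29x − 4.
Step 4: lead(6x⁴ + 10x³ − 34x² + 29x − 4) ÷ lead(D) = 6x⁴ ÷ −2x³ = −3x. Subtract (−3x)·D = 6x⁴ + 18x³ − 15x² + 9x. Remainder: −8x³ − 19x² + 20x − 4.
Step 5: lead(−8x³ − 19x² + 20x − 4) ÷ lead(D) = −8x³ ÷ −2x³ = 4. Subtract (4)·D = −8x³ − 24x² + 20x − 12. Remainder: 5x² + 8.

R = [5, 0, 8], so D(x) is not a factor of P(x). no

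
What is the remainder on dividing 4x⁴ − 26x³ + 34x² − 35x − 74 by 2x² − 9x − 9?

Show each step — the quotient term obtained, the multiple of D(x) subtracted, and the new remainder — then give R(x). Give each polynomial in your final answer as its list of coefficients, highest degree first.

R = [1, -2]

Step 1: lead(4x⁴ − 26x³ + 34x² − 35x − 74) ÷ lead(D) = 4x⁴ ÷ 2x² = 2x². Subtract (2x²)·D = 4x⁴ − 18x³ − 18x². Remainder: −8x³ + 52x² − 35x − 74.
Step 2: lead(−8x³ + 52x² − 35x − 74) ÷ lead(D) = −8x³ ÷ 2x² = −4x. Subtract (−4x)·D = −8x³ + 36x² + 36x. Remainder: 16x² − 71x − 74.
Step 3: lead(16x² − 71x − 74) ÷ lead(D) = 16x² ÷ 2x² = 8. Subtract (8)·D = 16x² − 72x − 72. Remainder: x − 2.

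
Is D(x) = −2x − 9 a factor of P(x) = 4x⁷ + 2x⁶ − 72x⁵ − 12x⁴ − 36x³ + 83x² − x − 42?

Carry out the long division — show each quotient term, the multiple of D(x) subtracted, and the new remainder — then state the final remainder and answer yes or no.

R(x) = 3, so D(x) is not a factor of P(x). no

Step 1: lead(4x⁷ + 2x⁶ − 72x⁵ − 12x⁴ − 36x³ + 83x² − x − 42) ÷ lead(D) = 4x⁷ ÷ −2x = −2x⁶. Subtract (−2x⁶)·D = 4x⁷ + 18x⁶. Remainder: −16x⁶ − 72x⁵ − 12x⁴ − 36x³ + 83x² − x − 42.
Step 2: lead(−16x⁶ − 72x⁵ − 12x⁴ − 36x³ + 83x² − x − 42) ÷ lead(D) = −16x⁶ ÷ −2x = 8x⁵. Subtract (8x⁵)·D = −16x⁶ − 72x⁵. Remainder: −12x⁴ − 36x³ + 83x² − x − 42.
Step 3: lead(−12x⁴ − 36x³ + 83x² − x − 42) ÷ lead(D) = −12x⁴ ÷ −2x = 6x³. Subtract (6x³)·D = −12x⁴ − 54x³. Remainder: 18x³ + 83x² − x − 42.
Step 4: lead(18x³ + 83x² − x − 42) ÷ lead(D) = 18x³ ÷ −2x = −9x². Subtract (−9x²)·D = 18x³ + 81x². Remainder: 2x² − x − 42.
Step 5: lead(2x² − x − 42) ÷ lead(D) = 2x² ÷ −2x = −x. Subtract (−x)·D = 2x² + 9x. Remainder: −10x − 42.
Step 6: lead(−10x − 42) ÷ lead(D) = −10x ÷ −2x = 5. Subtract (5)·D = −10x − 45. Remainder: 3.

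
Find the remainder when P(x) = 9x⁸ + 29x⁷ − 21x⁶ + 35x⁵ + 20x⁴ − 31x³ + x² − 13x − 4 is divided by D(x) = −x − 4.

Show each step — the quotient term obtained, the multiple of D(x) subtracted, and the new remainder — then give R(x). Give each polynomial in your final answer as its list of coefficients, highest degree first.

R = [0]

Step 1: lead(9x⁸ + 29x⁷ − 21x⁶ + 35x⁵ + 20x⁴ − 31x³ + x² − 13x − 4) ÷ lead(D) = 9x⁸ ÷ −x = −9x⁷. Subtract (−9x⁷)·D = 9x⁸ + 36x⁷. Remainder: −7x⁷ − 21x⁶ + 35x⁵ + 20x⁴ − 31x³ + x² − 13x − 4.
Step 2: lead(−7x⁷ − 21x⁶ + 35x⁵ + 20x⁴ − 31x³ + x² − 13x − 4) ÷ lead(D) = −7x⁷ ÷ −x = 7x⁶. Subtract (7x⁶)·D = −7x⁷ − 28x⁶. Remainder: 7x⁶ + 35x⁵ + 20x⁴ − 31x³ + x² − 13x − 4.
Step 3: lead(7x⁶ + 35x⁵ + 20x⁴ − 31x³ + x² − 13x − 4) ÷ lead(D) = 7x⁶ ÷ −x = −7x⁵. Subtract (−7x⁵)·D = 7x⁶ + 28x⁵. Remainder: 7x⁵ + 20x⁴ − 31x³ + x² − 13x − 4.
Step 4: lead(7x⁵ + 20x⁴ − 31x³ + x² − 13x − 4) ÷ lead(D) = 7x⁵ ÷ −x = −7x⁴. Subtract (−7x⁴)·D = 7x⁵ + 28x⁴. Remainder: −8x⁴ − 31x³ + x² − 13x − 4.
Step 5: lead(−8x⁴ − 31x³ + x² − 13x − 4) ÷ lead(D) = −8x⁴ ÷ −x = 8x³. Subtract (8x³)·D = −8x⁴ − 32x³. Remainder: x³ + x² − 13x − 4.
Step 6: lead(x³ + x² − 13x − 4) ÷ lead(D) = x³ ÷ −x = −x². Subtract (−x²)·D = x³ + 4x². Remainder: −3x² − 13x − 4.
Step 7: lead(−3x² − 13x − 4) ÷ lead(D) = −3x² ÷ −x = 3x. Subtract (3x)·D = −3x² − 12x. Remainder: −x − 4.
Step 8: lead(−x − 4) ÷ lead(D) = −x ÷ −x = 1. Subtract (1)·D = −x − 4. Remainder: 0.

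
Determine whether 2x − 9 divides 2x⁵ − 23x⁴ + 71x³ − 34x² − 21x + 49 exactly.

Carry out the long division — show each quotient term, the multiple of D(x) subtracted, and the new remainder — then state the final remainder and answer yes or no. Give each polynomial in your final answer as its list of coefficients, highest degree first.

Step 1: lead(2x⁵ − 23x⁴ + 71x³ − 34x² − 21x + 49) ÷ lead(D) = 2x⁵ ÷ 2x = x⁴. Subtract (x⁴)·D = 2x⁵ − 9x⁴. Remainder: −14x⁴ + 71x³ − 34x² − 21x + 49.
Step 2: lead(−14x⁴ + 71x³ − 34x² − 21x + 49) ÷ lead(D) = −14x⁴ ÷ 2x = −7x³. Subtract (−7x³)·D = −14x⁴ + 63x³. Remainder: 8x³ − 34x² − 21x + 49.
Step 3: lead(8x³ − 34x² − 21x + 49) ÷ lead(D) = 8x³ ÷ 2x = 4x². Subtract (4x²)·D = 8x³ − 36x². Remainder: 2x² − 21x + 49.
Step 4: lead(2x² − 21x + 49) ÷ lead(D) = 2x² ÷ 2x = x. Subtract (x)·D = 2x² − 9x. Remainder: −12x + 49.
Step 5: lead(−12x + 49) ÷ lead(D) = −12x ÷ 2x = −6. Subtract (−6)·D = −12x + 54. Remainder: −5.

R = [-5], so D(x) is not a factor of P(x). no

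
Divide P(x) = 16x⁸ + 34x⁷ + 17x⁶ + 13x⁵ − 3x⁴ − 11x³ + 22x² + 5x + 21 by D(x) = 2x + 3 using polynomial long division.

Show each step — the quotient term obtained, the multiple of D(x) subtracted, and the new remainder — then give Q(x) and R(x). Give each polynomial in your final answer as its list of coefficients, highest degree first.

Step 1: lead(16x⁸ + 34x⁷ + 17x⁶ + 13x⁵ − 3x⁴ − 11x³ + 22x² + 5x + 21) ÷ lead(D) = 16x⁸ ÷ 2x = 8x⁷. Subtract (8x⁷)·D = 16x⁸ + 24x⁷. Remainder: 10x⁷ + 17x⁶ + 13x⁵ − 3x⁴ − 11x³ + 22x² + 5x + 21.
Step 2: lead(10x⁷ + 17x⁶ + 13x⁵ − 3x⁴ − 11x³ + 22x² + 5x + 21) ÷ lead(D) = 10x⁷ ÷ 2x = 5x⁶. Subtract (5x⁶)·D = 10x⁷ + 15x⁶. Remainder: 2x⁶ + 13x⁵ − 3x⁴ − 11x³ + 22x² + 5x + 21.
Step 3: lead(2x⁶ + 13x⁵ − 3x⁴ − 11x³ + 22x² + 5x + 21) ÷ lead(D) = 2x⁶ ÷ 2x = x⁵. Subtract (x⁵)·D = 2x⁶ + 3x⁵. Remainder: 10x⁵ − 3x⁴ − 11x³ + 22x² + 5x + 21.
Step 4: lead(10x⁵ − 3x⁴ − 11x³ + 22x² + 5x + 21) ÷ lead(D) = 10x⁵ ÷ 2x = 5x⁴. Subtract (5x⁴)·D = 10x⁵ + 15x⁴. Remainder: −18x⁴ − 11x³ + 22x² + 5x + 21.
Step 5: lead(−18x⁴ − 11x³ + 22x² + 5x + 21) ÷ lead(D) = −18x⁴ ÷ 2x = −9x³. Subtract (−9x³)·D = −18x⁴ − 27x³. Remainder: 16x³ + 22x² + 5x + 21.
Step 6: lead(16x³ + 22x² + 5x + 21) ÷ lead(D) = 16x³ ÷ 2x = 8x². Subtract (8x²)·D = 16x³ + 24x². Remainder: −2x² + 5x + 21.
Step 7: lead(−2x² + 5x + 21) ÷ lead(D) = −2x² ÷ 2x = −x. Subtract (−x)·D = −2x² − 3x. Remainder: 8x + 21.
Step 8: lead(8x + 21) ÷ lead(D) = 8x ÷ 2x = 4. Subtract (4)·D = 8x + 12. Remainder: 9.

Q = [8, 5, 1, 5, -9, 8, -1, 4]; R = [9]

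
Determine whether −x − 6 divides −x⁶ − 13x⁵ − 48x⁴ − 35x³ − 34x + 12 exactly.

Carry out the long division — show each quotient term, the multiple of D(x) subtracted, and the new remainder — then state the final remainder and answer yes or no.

Step 1: lead(−x⁶ − 13x⁵ − 48x⁴ − 35x³ − 34x + 12) ÷ lead(D) = −x⁶ ÷ −x = x⁵. Subtract (x⁵)·D = −x⁶ − 6x⁵. Remainder: −7x⁵ − 48x⁴ − 35x³ − 34x + 12.
Step 2: lead(−7x⁵ − 48x⁴ − 35x³ − 34x + 12) ÷ lead(D) = −7x⁵ ÷ −x = 7x⁴. Subtract (7x⁴)·D = −7x⁵ − 42x⁴. Remainder: −6x⁴ − 35x³ − 34x + 12.
Step 3: lead(−6x⁴ − 35x³ − 34x + 12) ÷ lead(D) = −6x⁴ ÷ −x = 6x³. Subtract (6x³)·D = −6x⁴ − 36x³. Remainder: x³ − 34x + 12.
Step 4: lead(x³ − 34x + 12) ÷ lead(D) = x³ ÷ −x = −x². Subtract (−x²)·D = x³ + 6x². Remainder: −6x² − 34x + 12.
Step 5: lead(−6x² − 34x + 12) ÷ lead(D) = −6x² ÷ −x = 6x. Subtract (6x)·D = −6x² − 36x. Remainder: 2x + 12.
Step 6: lead(2x + 12) ÷ lead(D) = 2x ÷ −x = −2. Subtract (−2)·D = 2x + 12. Remainder: 0.

R(x) = 0, so D(x) is a factor of P(x). yes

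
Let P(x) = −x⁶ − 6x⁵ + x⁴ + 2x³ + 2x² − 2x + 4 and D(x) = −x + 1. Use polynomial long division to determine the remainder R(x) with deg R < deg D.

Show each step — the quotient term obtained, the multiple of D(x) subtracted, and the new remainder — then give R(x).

R(x) = 0

Step 1: lead(−x⁶ − 6x⁵ + x⁴ + 2x³ + 2x² − 2x + 4) ÷ lead(D) = −x⁶ ÷ −x = x⁵. Subtract (x⁵)·D = −x⁶ + x⁵. Remainder: −7x⁵ + x⁴ + 2x³ + 2x² − 2x + 4.
Step 2: lead(−7x⁵ + x⁴ + 2x³ + 2x² − 2x + 4) ÷ lead(D) = −7x⁵ ÷ −x = 7x⁴. Subtract (7x⁴)·D = −7x⁵ + 7x⁴. Remainder: −6x⁴ + 2x³ + 2x² − 2x + 4.
Step 3: lead(−6x⁴ + 2x³ + 2x² − 2x + 4) ÷ lead(D) = −6x⁴ ÷ −x = 6x³. Subtract (6x³)·D = −6x⁴ + 6x³. Remainder: −4x³ + 2x² − 2x + 4.
Step 4: lead(−4x³ + 2x² − 2x + 4) ÷ lead(D) = −4x³ ÷ −x = 4x². Subtract (4x²)·D = −4x³ + 4x². Remainder: −2x² − 2x + 4.
Step 5: lead(−2x² − 2x + 4) ÷ lead(D) = −2x² ÷ −x = 2x. Subtract (2x)·D = −2x² + 2x. Remainder: −4x + 4.
Step 6: lead(−4x + 4) ÷ lead(D) = −4x ÷ −x = 4. Subtract (4)·D = −4x + 4. Remainder: 0.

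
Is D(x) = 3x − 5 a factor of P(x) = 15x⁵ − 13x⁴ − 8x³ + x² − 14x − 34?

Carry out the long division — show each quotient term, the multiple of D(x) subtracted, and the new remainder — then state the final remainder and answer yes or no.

R(x) = 1, so D(x) is not a factor of P(x). no

Step 1: lead(15x⁵ − 13x⁴ − 8x³ + x² − 14x − 34) ÷ lead(D) = 15x⁵ ÷ 3x = 5x⁴. Subtract (5x⁴)·D = 15x⁵ − 25x⁴. Remainder: 12x⁴ − 8x³ + x² − 14x − 34.
Step 2: lead(12x⁴ − 8x³ + x² − 14x − 34) ÷ lead(D) = 12x⁴ ÷ 3x = 4x³. Subtract (4x³)·D = 12x⁴ − 20x³. Remainder: 12x³ + x² − 14x − 34.
Step 3: lead(12x³ + x² − 14x − 34) ÷ lead(D) = 12x³ ÷ 3x = 4x². Subtract (4x²)·D = 12x³ − 20x². Remainder: 21x² − 14x − 34.
Step 4: lead(21x² − 14x − 34) ÷ lead(D) = 21x² ÷ 3x = 7x. Subtract (7x)·D = 21x² − 35x. Remainder: 21x − 34.
Step 5: lead(21x − 34) ÷ lead(D) = 21x ÷ 3x = 7. Subtract (7)·D = 21x − 35. Remainder: 1.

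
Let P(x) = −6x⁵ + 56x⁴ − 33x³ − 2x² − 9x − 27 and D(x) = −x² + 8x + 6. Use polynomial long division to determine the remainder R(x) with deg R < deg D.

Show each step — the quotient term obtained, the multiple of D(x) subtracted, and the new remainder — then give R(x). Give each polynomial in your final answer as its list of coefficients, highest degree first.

Step 1: lead(−6x⁵ + 56x⁴ − 33x³ − 2x² − 9x − 27) ÷ lead(D) = −6x⁵ ÷ −x² = 6x³. Subtract (6x³)·D = −6x⁵ + 48x⁴ + 36x³. Remainder: 8x⁴ − 69x³ − 2x² − 9x − 27.
Step 2: lead(8x⁴ − 69x³ − 2x² − 9x − 27) ÷ lead(D) = 8x⁴ ÷ −x² = −8x². Subtract (−8x²)·D = 8x⁴ − 64x³ − 48x². Remainder: −5x³ + 46x² − 9x − 27.
Step 3: lead(−5x³ + 46x² − 9x − 27) ÷ lead(D) = −5x³ ÷ −x² = 5x. Subtract (5x)·D = −5x³ + 40x² + 30x. Remainder: 6x² − 39x − 27.
Step 4: lead(6x² − 39x − 27) ÷ lead(D) = 6x² ÷ −x² = −6. Subtract (−6)·D = 6x² − 48x − 36. Remainder: 9x + 9.

R = [9, 9]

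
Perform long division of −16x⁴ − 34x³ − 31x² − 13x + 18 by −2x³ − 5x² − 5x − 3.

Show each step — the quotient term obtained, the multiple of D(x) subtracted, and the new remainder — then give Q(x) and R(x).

Q(x) = 8x − 3; R(x) = −6x² − 4x + 9

Step 1: lead(−16x⁴ − 34x³ − 31x² − 13x + 18) ÷ lead(D) = −16x⁴ ÷ −2x³ = 8x. Subtract (8x)·D = −16x⁴ − 40x³ − 40x² − 24x. Remainder: 6x³ + 9x² + 11x + 18.
Step 2: lead(6x³ + 9x² + 11x + 18) ÷ lead(D) = 6x³ ÷ −2x³ = −3. Subtract (−3)·D = 6x³ + 15x² + 15x + 9. Remainder: −6x² − 4x + 9.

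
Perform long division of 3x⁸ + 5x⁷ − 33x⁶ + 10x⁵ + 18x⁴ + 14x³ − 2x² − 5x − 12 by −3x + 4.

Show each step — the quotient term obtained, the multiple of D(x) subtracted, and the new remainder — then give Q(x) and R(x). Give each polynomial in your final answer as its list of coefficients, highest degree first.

Q = [-1, -3, 7, 6, 2, -2, -2, -1]; R = [-8]

Step 1: lead(3x⁸ + 5x⁷ − 33x⁶ + 10x⁵ + 18x⁴ + 14x³ − 2x² − 5x − 12) ÷ lead(D) = 3x⁸ ÷ −3x = −x⁷. Subtract (−x⁷)·D = 3x⁸ − 4x⁷. Remainder: 9x⁷ − 33x⁶ + 10x⁵ + 18x⁴ + 14x³ − 2x² − 5x − 12.
Step 2: lead(9x⁷ − 33x⁶ + 10x⁵ + 18x⁴ + 14x³ − 2x² − 5x − 12) ÷ lead(D) = 9x⁷ ÷ −3x = −3x⁶. Subtract (−3x⁶)·D = 9x⁷ − 12x⁶. Remainder: −21x⁶ + 10x⁵ + 18x⁴ + 14x³ − 2x² − 5x − 12.
Step 3: lead(−21x⁶ + 10x⁵ + 18x⁴ + 14x³ − 2x² − 5x − 12) ÷ lead(D) = −21x⁶ ÷ −3x = 7x⁵. Subtract (7x⁵)·D = −21x⁶ + 28x⁵. Remainder: −18x⁵ + 18x⁴ + 14x³ − 2x² − 5x − 12.
Step 4: lead(−18x⁵ + 18x⁴ + 14x³ − 2x² − 5x − 12) ÷ lead(D) = −18x⁵ ÷ −3x = 6x⁴. Subtract (6x⁴)·D = −18x⁵ + 24x⁴. Remainder: −6x⁴ + 14x³ − 2x² − 5x − 12.
Step 5: lead(−6x⁴ + 14x³ − 2x² − 5x − 12) ÷ lead(D) = −6x⁴ ÷ −3x = 2x³. Subtract (2x³)·D = −6x⁴ + 8x³. Remainder: 6x³ − 2x² − 5x − 12.
Step 6: lead(6x³ − 2x² − 5x − 12) ÷ lead(D) = 6x³ ÷ −3x = −2x². Subtract (−2x²)·D = 6x³ − 8x². Remainder: 6x² − 5x − 12.
Step 7: lead(6x² − 5x − 12) ÷ lead(D) = 6x² ÷ −3x = −2x. Subtract (−2x)·D = 6x² − 8x. Remainder: 3x − 12.
Step 8: lead(3x − 12) ÷ lead(D) = 3x ÷ −3x = −1. Subtract (−1)·D = 3x − 4. Remainder: −8.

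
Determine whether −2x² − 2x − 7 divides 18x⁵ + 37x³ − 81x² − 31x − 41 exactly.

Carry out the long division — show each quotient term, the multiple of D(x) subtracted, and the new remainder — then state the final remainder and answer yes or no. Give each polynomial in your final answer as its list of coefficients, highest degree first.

Step 1: lead(18x⁵ + 37x³ − 81x² − 31x − 41) ÷ lead(D) = 18x⁵ ÷ −2x² = −9x³. Subtract (−9x³)·D = 18x⁵ + 18x⁴ + 63x³. Remainder: −18x⁴ − 26x³ − 81x² − 31x − 41.
Step 2: lead(−18x⁴ − 26x³ − 81x² − 31x − 41) ÷ lead(D) = −18x⁴ ÷ −2x² = 9x². Subtract (9x²)·D = −18x⁴ − 18x³ − 63x². Remainder: −8x³ − 18x² − 31x − 41.
Step 3: lead(−8x³ − 18x² − 31x − 41) ÷ lead(D) = −8x³ ÷ −2x² = 4x. Subtract (4x)·D = −8x³ − 8x² − 28x. Remainder: −10x² − 3x − 41.
Step 4: lead(−10x² − 3x − 41) ÷ lead(D) = −10x² ÷ −2x² = 5. Subtract (5)·D = −10x² − 10x − 35. Remainder: 7x − 6.

R = [7, -6], so D(x) is not a factor of P(x). no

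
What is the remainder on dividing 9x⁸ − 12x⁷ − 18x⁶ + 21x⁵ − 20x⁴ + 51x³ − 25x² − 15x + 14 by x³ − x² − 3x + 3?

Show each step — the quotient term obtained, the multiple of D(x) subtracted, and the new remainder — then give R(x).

R(x) = 3x + 2

Step 1: lead(9x⁸ − 12x⁷ − 18x⁶ + 21x⁵ − 20x⁴ + 51x³ − 25x² − 15x + 14) ÷ lead(D) = 9x⁸ ÷ x³ = 9x⁵. Subtract (9x⁵)·D = 9x⁸ − 9x⁷ − 27x⁶ + 27x⁵. Remainder: −3x⁷ + 9x⁶ − 6x⁵ − 20x⁴ + 51x³ − 25x² − 15x + 14.
Step 2: lead(−3x⁷ + 9x⁶ − 6x⁵ − 20x⁴ + 51x³ − 25x² − 15x + 14) ÷ lead(D) = −3x⁷ ÷ x³ = −3x⁴. Subtract (−3x⁴)·D = −3x⁷ + 3x⁶ + 9x⁵ − 9x⁴. Remainder: 6x⁶ − 15x⁵ − 11x⁴ + 51x³ − 25x² − 15x + 14.
Step 3: lead(6x⁶ − 15x⁵ − 11x⁴ + 51x³ − 25x² − 15x + 14) ÷ lead(D) = 6x⁶ ÷ x³ = 6x³. Subtract (6x³)·D = 6x⁶ − 6x⁵ − 18x⁴ + 18x³. Remainder: −9x⁵ + 7x⁴ + 33x³ − 25x² − 15x + 14.
Step 4: lead(−9x⁵ + 7x⁴ + 33x³ − 25x² − 15x + 14) ÷ lead(D) = −9x⁵ ÷ x³ = −9x². Subtract (−9x²)·D = −9x⁵ + 9x⁴ + 27x³ − 27x². Remainder: −2x⁴ + 6x³ + 2x² − 15x + 14.
Step 5: lead(−2x⁴ + 6x³ + 2x² − 15x + 14) ÷ lead(D) = −2x⁴ ÷ x³ = −2x. Subtract (−2x)·D = −2x⁴ + 2x³ + 6x² − 6x. Remainder: 4x³ − 4x² − 9x + 14.
Step 6: lead(4x³ − 4x² − 9x + 14) ÷ lead(D) = 4x³ ÷ x³ = 4. Subtract (4)·D = 4x³ − 4x² − 12x + 12. Remainder: 3x + 2.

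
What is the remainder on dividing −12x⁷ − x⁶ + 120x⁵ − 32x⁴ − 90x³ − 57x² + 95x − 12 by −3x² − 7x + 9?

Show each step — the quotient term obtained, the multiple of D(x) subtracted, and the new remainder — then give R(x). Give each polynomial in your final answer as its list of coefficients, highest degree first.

R = [6]

Step 1: lead(−12x⁷ − x⁶ + 120x⁵ − 32x⁴ − 90x³ − 57x² + 95x − 12) ÷ lead(D) = −12x⁷ ÷ −3x² = 4x⁵. Subtract (4x⁵)·D = −12x⁷ − 28x⁶ + 36x⁵. Remainder: 27x⁶ + 84x⁵ − 32x⁴ − 90x³ − 57x² + 95x − 12.
Step 2: lead(27x⁶ + 84x⁵ − 32x⁴ − 90x³ − 57x² + 95x − 12) ÷ lead(D) = 27x⁶ ÷ −3x² = −9x⁴. Subtract (−9x⁴)·D = 27x⁶ + 63x⁵ − 81x⁴. Remainder: 21x⁵ + 49x⁴ − 90x³ − 57x² + 95x − 12.
Step 3: lead(21x⁵ + 49x⁴ − 90x³ − 57x² + 95x − 12) ÷ lead(D) = 21x⁵ ÷ −3x² = −7x³. Subtract (−7x³)·D = 21x⁵ + 49x⁴ − 63x³. Remainder: −27x³ − 57x² + 95x − 12.
Step 4: lead(−27x³ − 57x² + 95x − 12) ÷ lead(D) = −27x³ ÷ −3x² = 9x. Subtract (9x)·D = −27x³ − 63x² + 81x. Remainder: 6x² + 14x − 12.
Step 5: lead(6x² + 14x − 12) ÷ lead(D) = 6x² ÷ −3x² = −2. Subtract (−2)·D = 6x² + 14x − 18. Remainder: 6.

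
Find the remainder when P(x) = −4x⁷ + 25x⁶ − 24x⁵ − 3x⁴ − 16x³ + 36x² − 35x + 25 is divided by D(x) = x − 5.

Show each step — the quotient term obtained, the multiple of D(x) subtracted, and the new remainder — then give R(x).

Step 1: lead(−4x⁷ + 25x⁶ − 24x⁵ − 3x⁴ − 16x³ + 36x² − 35x + 25) ÷ lead(D) = −4x⁷ ÷ x = −4x⁶. Subtract (−4x⁶)·D = −4x⁷ + 20x⁶. Remainder: 5x⁶ − 24x⁵ − 3x⁴ − 16x³ + 36x² − 35x + 25.
Step 2: lead(5x⁶ − 24x⁵ − 3x⁴ − 16x³ + 36x² − 35x + 25) ÷ lead(D) = 5x⁶ ÷ x = 5x⁵. Subtract (5x⁵)·D = 5x⁶ − 25x⁵. Remainder: x⁵ − 3x⁴ − 16x³ + 36x² − 35x + 25.
Step 3: lead(x⁵ − 3x⁴ − 16x³ + 36x² − 35x + 25) ÷ lead(D) = x⁵ ÷ x = x⁴. Subtract (x⁴)·D = x⁵ − 5x⁴. Remainder: 2x⁴ − 16x³ + 36x² − 35x + 25.
Step 4: lead(2x⁴ − 16x³ + 36x² − 35x + 25) ÷ lead(D) = 2x⁴ ÷ x = 2x³. Subtract (2x³)·D = 2x⁴ − 10x³. Remainder: −6x³ + 36x² − 35x + 25.
Step 5: lead(−6x³ + 36x² − 35x + 25) ÷ lead(D) = −6x³ ÷ x = −6x². Subtract (−6x²)·D = −6x³ + 30x². Remainder: 6x² − 35x + 25.
Step 6: lead(6x² − 35x + 25) ÷ lead(D) = 6x² ÷ x = 6x. Subtract (6x)·D = 6x² − 30x. Remainder: −5x + 25.
Step 7: lead(−5x + 25) ÷ lead(D) = −5x ÷ x = −5. Subtract (−5)·D = −5x + 25. Remainder: 0.

R(x) = 0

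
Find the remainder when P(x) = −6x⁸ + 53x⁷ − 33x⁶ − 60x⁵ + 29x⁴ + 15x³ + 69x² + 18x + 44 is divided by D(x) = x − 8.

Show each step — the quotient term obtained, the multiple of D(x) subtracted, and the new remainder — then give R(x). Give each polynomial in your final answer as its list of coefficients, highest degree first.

Step 1: lead(−6x⁸ + 53x⁷ − 33x⁶ − 60x⁵ + 29x⁴ + 15x³ + 69x² + 18x + 44) ÷ lead(D) = −6x⁸ ÷ x = −6x⁷. Subtract (−6x⁷)·D = −6x⁸ + 48x⁷. Remainder: 5x⁷ − 33x⁶ − 60x⁵ + 29x⁴ + 15x³ + 69x² + 18x + 44.
Step 2: lead(5x⁷ − 33x⁶ − 60x⁵ + 29x⁴ + 15x³ + 69x² + 18x + 44) ÷ lead(D) = 5x⁷ ÷ x = 5x⁶. Subtract (5x⁶)·D = 5x⁷ − 40x⁶. Remainder: 7x⁶ − 60x⁵ + 29x⁴ + 15x³ + 69x² + 18x + 44.
Step 3: lead(7x⁶ − 60x⁵ + 29x⁴ + 15x³ + 69x² + 18x + 44) ÷ lead(D) = 7x⁶ ÷ x = 7x⁵. Subtract (7x⁵)·D = 7x⁶ − 56x⁵. Remainder: −4x⁵ + 29x⁴ + 15x³ + 69x² + 18x + 44.
Step 4: lead(−4x⁵ + 29x⁴ + 15x³ + 69x² + 18x + 44) ÷ lead(D) = −4x⁵ ÷ x = −4x⁴. Subtract (−4x⁴)·D = −4x⁵ + 32x⁴. Remainder: −3x⁴ + 15x³ + 69x² + 18x + 44.
Step 5: lead(−3x⁴ + 15x³ + 69x² + 18x + 44) ÷ lead(D) = −3x⁴ ÷ x = −3x³. Subtract (−3x³)·D = −3x⁴ + 24x³. Remainder: −9x³ + 69x² + 18x + 44.
Step 6: lead(−9x³ + 69x² + 18x + 44) ÷ lead(D) = −9x³ ÷ x = −9x². Subtract (−9x²)·D = −9x³ + 72x². Remainder: −3x² + 18x + 44.
Step 7: lead(−3x² + 18x + 44) ÷ lead(D) = −3x² ÷ x = −3x. Subtract (−3x)·D = −3x² + 24x. Remainder: −6x + 44.
Step 8: lead(−6x + 44) ÷ lead(D) = −6x ÷ x = −6. Subtract (−6)·D = −6x + 48. Remainder: −4.

R = [-4]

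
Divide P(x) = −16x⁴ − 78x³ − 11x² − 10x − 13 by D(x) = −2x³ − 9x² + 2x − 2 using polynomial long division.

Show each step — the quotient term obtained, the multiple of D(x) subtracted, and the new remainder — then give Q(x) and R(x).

Q(x) = 8x + 3; R(x) = −7

Step 1: lead(−16x⁴ − 78x³ − 11x² − 10x − 13) ÷ lead(D) = −16x⁴ ÷ −2x³ = 8x. Subtract (8x)·D = −16x⁴ − 72x³ + 16x² − 16x. Remainder: −6x³ − 27x² + 6x − 13.
Step 2: lead(−6x³ − 27x² + 6x − 13) ÷ lead(D) = −6x³ ÷ −2x³ = 3. Subtract (3)·D = −6x³ − 27x² + 6x − 6. Remainder: −7.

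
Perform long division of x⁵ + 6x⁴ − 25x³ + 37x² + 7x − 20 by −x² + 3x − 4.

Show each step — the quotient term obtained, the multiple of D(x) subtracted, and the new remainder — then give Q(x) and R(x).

Step 1: lead(x⁵ + 6x⁴ − 25x³ + 37x² + 7x − 20) ÷ lead(D) = x⁵ ÷ −x² = −x³. Subtract (−x³)·D = x⁵ − 3x⁴ + 4x³. Remainder: 9x⁴ − 29x³ + 37x² + 7x − 20.
Step 2: lead(9x⁴ − 29x³ + 37x² + 7x − 20) ÷ lead(D) = 9x⁴ ÷ −x² = −9x². Subtract (−9x²)·D = 9x⁴ − 27x³ + 36x². Remainder: −2x³ + x² + 7x − 20.
Step 3: lead(−2x³ + x² + 7x − 20) ÷ lead(D) = −2x³ ÷ −x² = 2x. Subtract (2x)·D = −2x³ + 6x² − 8x. Remainder: −5x² + 15x − 20.
Step 4: lead(−5x² + 15x − 20) ÷ lead(D) = −5x² ÷ −x² = 5. Subtract (5)·D = −5x² + 15x − 20. Remainder: 0.

Q(x) = −x³ − 9x² + 2x + 5; R(x) = 0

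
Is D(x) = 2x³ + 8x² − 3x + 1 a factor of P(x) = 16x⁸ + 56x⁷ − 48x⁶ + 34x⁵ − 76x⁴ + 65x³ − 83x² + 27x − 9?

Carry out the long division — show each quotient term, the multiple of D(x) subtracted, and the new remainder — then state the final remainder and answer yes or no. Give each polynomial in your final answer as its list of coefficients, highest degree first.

R = [-2], so D(x) is not a factor of P(x). no

Step 1: lead(16x⁸ + 56x⁷ − 48x⁶ + 34x⁵ − 76x⁴ + 65x³ − 83x² + 27x − 9) ÷ lead(D) = 16x⁸ ÷ 2x³ = 8x⁵. Subtract (8x⁵)·D = 16x⁸ + 64x⁷ − 24x⁶ + 8x⁵. Remainder: −8x⁷ − 24x⁶ + 26x⁵ − 76x⁴ + 65x³ − 83x² + 27x − 9.
Step 2: lead(−8x⁷ − 24x⁶ + 26x⁵ − 76x⁴ + 65x³ − 83x² + 27x − 9) ÷ lead(D) = −8x⁷ ÷ 2x³ = −4x⁴. Subtract (−4x⁴)·D = −8x⁷ − 32x⁶ + 12x⁵ − 4x⁴. Remainder: 8x⁶ + 14x⁵ − 72x⁴ + 65x³ − 83x² + 27x − 9.
Step 3: lead(8x⁶ + 14x⁵ − 72x⁴ + 65x³ − 83x² + 27x − 9) ÷ lead(D) = 8x⁶ ÷ 2x³ = 4x³. Subtract (4x³)·D = 8x⁶ + 32x⁵ − 12x⁴ + 4x³. Remainder: −18x⁵ − 60x⁴ + 61x³ − 83x² + 27x − 9.
Step 4: lead(−18x⁵ − 60x⁴ + 61x³ − 83x² + 27x − 9) ÷ lead(D) = −18x⁵ ÷ 2x³ = −9x². Subtract (−9x²)·D = −18x⁵ − 72x⁴ + 27x³ − 9x². Remainder: 12x⁴ + 34x³ − 74x² + 27x − 9.
Step 5: lead(12x⁴ + 34x³ − 74x² + 27x − 9) ÷ lead(D) = 12x⁴ ÷ 2x³ = 6x. Subtract (6x)·D = 12x⁴ + 48x³ − 18x² + 6x. Remainder: −14x³ − 56x² + 21x − 9.
Step 6: lead(−14x³ − 56x² + 21x − 9) ÷ lead(D) = −14x³ ÷ 2x³ = −7. Subtract (−7)·D = −14x³ − 56x² + 21x − 7. Remainder: −2.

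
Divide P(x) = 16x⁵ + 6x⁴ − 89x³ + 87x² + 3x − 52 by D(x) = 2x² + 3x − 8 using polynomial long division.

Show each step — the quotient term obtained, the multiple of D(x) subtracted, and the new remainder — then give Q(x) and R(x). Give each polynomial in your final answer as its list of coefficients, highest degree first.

Q = [8, -9, 1, 6]; R = [-7, -4]

Step 1: lead(16x⁵ + 6x⁴ − 89x³ + 87x² + 3x − 52) ÷ lead(D) = 16x⁵ ÷ 2x² = 8x³. Subtract (8x³)·D = 16x⁵ + 24x⁴ − 64x³. Remainder: −18x⁴ − 25x³ + 87x² + 3x − 52.
Step 2: lead(−18x⁴ − 25x³ + 87x² + 3x − 52) ÷ lead(D) = −18x⁴ ÷ 2x² = −9x². Subtract (−9x²)·D = −18x⁴ − 27x³ + 72x². Remainder: 2x³ + 15x² + 3x − 52.
Step 3: lead(2x³ + 15x² + 3x − 52) ÷ lead(D) = 2x³ ÷ 2x² = x. Subtract (x)·D = 2x³ + 3x² − 8x. Remainder: 12x² + 11x − 52.
Step 4: lead(12x² + 11x − 52) ÷ lead(D) = 12x² ÷ 2x² = 6. Subtract (6)·D = 12x² + 18x − 48. Remainder: −7x − 4.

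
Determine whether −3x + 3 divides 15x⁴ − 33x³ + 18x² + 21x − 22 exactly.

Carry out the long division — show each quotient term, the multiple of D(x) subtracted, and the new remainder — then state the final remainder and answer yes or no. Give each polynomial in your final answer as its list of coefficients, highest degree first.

Step 1: lead(15x⁴ − 33x³ + 18x² + 21x − 22) ÷ lead(D) = 15x⁴ ÷ −3x = −5x³. Subtract (−5x³)·D = 15x⁴ − 15x³. Remainder: −18x³ + 18x² + 21x − 22.
Step 2: lead(−18x³ + 18x² + 21x − 22) ÷ lead(D) = −18x³ ÷ −3x = 6x². Subtract (6x²)·D = −18x³ + 18x². Remainder: 21x − 22.
Step 3: lead(21x − 22) ÷ lead(D) = 21x ÷ −3x = −7. Subtract (−7)·D = 21x − 21. Remainder: −1.

R = [-1], so D(x) is not a factor of P(x). no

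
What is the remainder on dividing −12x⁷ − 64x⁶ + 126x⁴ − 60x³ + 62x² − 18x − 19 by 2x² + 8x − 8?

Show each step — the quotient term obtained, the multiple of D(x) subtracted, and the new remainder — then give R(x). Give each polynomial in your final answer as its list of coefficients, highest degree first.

Step 1: lead(−12x⁷ − 64x⁶ + 126x⁴ − 60x³ + 62x² − 18x − 19) ÷ lead(D) = −12x⁷ ÷ 2x² = −6x⁵. Subtract (−6x⁵)·D = −12x⁷ − 48x⁶ + 48x⁵. Remainder: −16x⁶ − 48x⁵ + 126x⁴ − 60x³ + 62x² − 18x − 19.
Step 2: lead(−16x⁶ − 48x⁵ + 126x⁴ − 60x³ + 62x² − 18x − 19) ÷ lead(D) = −16x⁶ ÷ 2x² = −8x⁴. Subtract (−8x⁴)·D = −16x⁶ − 64x⁵ + 64x⁴. Remainder: 16x⁵ + 62x⁴ − 60x³ + 62x² − 18x − 19.
Step 3: lead(16x⁵ + 62x⁴ − 60x³ + 62x² − 18x − 19) ÷ lead(D) = 16x⁵ ÷ 2x² = 8x³. Subtract (8x³)·D = 16x⁵ + 64x⁴ − 64x³. Remainder: −2x⁴ + 4x³ + 62x² − 18x − 19.
Step 4: lead(−2x⁴ + 4x³ + 62x² − 18x − 19) ÷ lead(D) = −2x⁴ ÷ 2x² = −x². Subtract (−x²)·D = −2x⁴ − 8x³ + 8x². Remainder: 12x³ + 54x² − 18x − 19.
Step 5: lead(12x³ + 54x² − 18x − 19) ÷ lead(D) = 12x³ ÷ 2x² = 6x. Subtract (6x)·D = 12x³ + 48x² − 48x. Remainder: 6x² + 30x − 19.
Step 6: lead(6x² + 30x − 19) ÷ lead(D) = 6x² ÷ 2x² = 3. Subtract (3)·D = 6x² + 24x − 24. Remainder: 6x + 5.

R = [6, 5]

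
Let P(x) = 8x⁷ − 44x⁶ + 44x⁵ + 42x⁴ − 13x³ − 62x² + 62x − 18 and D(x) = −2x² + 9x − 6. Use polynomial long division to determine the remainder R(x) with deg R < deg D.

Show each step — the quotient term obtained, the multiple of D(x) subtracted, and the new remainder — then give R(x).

R(x) = 2x + 6

Step 1: lead(8x⁷ − 44x⁶ + 44x⁵ + 42x⁴ − 13x³ − 62x² + 62x − 18) ÷ lead(D) = 8x⁷ ÷ −2x² = −4x⁵. Subtract (−4x⁵)·D = 8x⁷ − 36x⁶ + 24x⁵. Remainder: −8x⁶ + 20x⁵ + 42x⁴ − 13x³ − 62x² + 62x − 18.
Step 2: lead(−8x⁶ + 20x⁵ + 42x⁴ − 13x³ − 62x² + 62x − 18) ÷ lead(D) = −8x⁶ ÷ −2x² = 4x⁴. Subtract (4x⁴)·D = −8x⁶ + 36x⁵ − 24x⁴. Remainder: −16x⁵ + 66x⁴ − 13x³ − 62x² + 62x − 18.
Step 3: lead(−16x⁵ + 66x⁴ − 13x³ − 62x² + 62x − 18) ÷ lead(D) = −16x⁵ ÷ −2x² = 8x³. Subtract (8x³)·D = −16x⁵ + 72x⁴ − 48x³. Remainder: −6x⁴ + 35x³ − 62x² + 62x − 18.
Step 4: lead(−6x⁴ + 35x³ − 62x² + 62x − 18) ÷ lead(D) = −6x⁴ ÷ −2x² = 3x². Subtract (3x²)·D = −6x⁴ + 27x³ − 18x². Remainder: 8x³ − 44x² + 62x − 18.
Step 5: lead(8x³ − 44x² + 62x − 18) ÷ lead(D) = 8x³ ÷ −2x² = −4x. Subtract (−4x)·D = 8x³ − 36x² + 24x. Remainder: −8x² + 38x − 18.
Step 6: lead(−8x² + 38x − 18) ÷ lead(D) = −8x² ÷ −2x² = 4. Subtract (4)·D = −8x² + 36x − 24. Remainder: 2x + 6.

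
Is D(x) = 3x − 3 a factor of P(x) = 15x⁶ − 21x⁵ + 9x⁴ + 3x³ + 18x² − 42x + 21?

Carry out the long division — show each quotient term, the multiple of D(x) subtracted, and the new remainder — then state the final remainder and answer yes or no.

Step 1: lead(15x⁶ − 21x⁵ + 9x⁴ + 3x³ + 18x² − 42x + 21) ÷ lead(D) = 15x⁶ ÷ 3x = 5x⁵. Subtract (5x⁵)·D = 15x⁶ − 15x⁵. Remainder: −6x⁵ + 9x⁴ + 3x³ + 18x² − 42x + 21.
Step 2: lead(−6x⁵ + 9x⁴ + 3x³ + 18x² − 42x + 21) ÷ lead(D) = −6x⁵ ÷ 3x = −2x⁴. Subtract (−2x⁴)·D = −6x⁵ + 6x⁴. Remainder: 3x⁴ + 3x³ + 18x² − 42x + 21.
Step 3: lead(3x⁴ + 3x³ + 18x² − 42x + 21) ÷ lead(D) = 3x⁴ ÷ 3x = x³. Subtract (x³)·D = 3x⁴ − 3x³. Remainder: 6x³ + 18x² − 42x + 21.
Step 4: lead(6x³ + 18x² − 42x + 21) ÷ lead(D) = 6x³ ÷ 3x = 2x². Subtract (2x²)·D = 6x³ − 6x². Remainder: 24x² − 42x + 21.
Step 5: lead(24x² − 42x + 21) ÷ lead(D) = 24x² ÷ 3x = 8x. Subtract (8x)·D = 24x² − 24x. Remainder: −18x + 21.
Step 6: lead(−18x + 21) ÷ lead(D) = −18x ÷ 3x = −6. Subtract (−6)·D = −18x + 18. Remainder: 3.

R(x) = 3, so D(x) is not a factor of P(x). no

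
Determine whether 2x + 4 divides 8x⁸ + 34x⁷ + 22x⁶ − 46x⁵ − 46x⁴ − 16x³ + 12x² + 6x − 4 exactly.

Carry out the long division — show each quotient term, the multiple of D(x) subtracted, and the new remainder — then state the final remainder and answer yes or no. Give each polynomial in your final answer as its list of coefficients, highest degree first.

R = [0], so D(x) is a factor of P(x). yes

Step 1: lead(8x⁸ + 34x⁷ + 22x⁶ − 46x⁵ − 46x⁴ − 16x³ + 12x² + 6x − 4) ÷ lead(D) = 8x⁸ ÷ 2x = 4x⁷. Subtract (4x⁷)·D = 8x⁸ + 16x⁷. Remainder: 18x⁷ + 22x⁶ − 46x⁵ − 46x⁴ − 16x³ + 12x² + 6x − 4.
Step 2: lead(18x⁷ + 22x⁶ − 46x⁵ − 46x⁴ − 16x³ + 12x² + 6x − 4) ÷ lead(D) = 18x⁷ ÷ 2x = 9x⁶. Subtract (9x⁶)·D = 18x⁷ + 36x⁶. Remainder: −14x⁶ − 46x⁵ − 46x⁴ − 16x³ + 12x² + 6x − 4.
Step 3: lead(−14x⁶ − 46x⁵ − 46x⁴ − 16x³ + 12x² + 6x − 4) ÷ lead(D) = −14x⁶ ÷ 2x = −7x⁵. Subtract (−7x⁵)·D = −14x⁶ − 28x⁵. Remainder: −18x⁵ − 46x⁴ − 16x³ + 12x² + 6x − 4.
Step 4: lead(−18x⁵ − 46x⁴ − 16x³ + 12x² + 6x − 4) ÷ lead(D) = −18x⁵ ÷ 2x = −9x⁴. Subtract (−9x⁴)·D = −18x⁵ − 36x⁴. Remainder: −10x⁴ − 16x³ + 12x² + 6x − 4.
Step 5: lead(−10x⁴ − 16x³ + 12x² + 6x − 4) ÷ lead(D) = −10x⁴ ÷ 2x = −5x³. Subtract (−5x³)·D = −10x⁴ − 20x³. Remainder: 4x³ + 12x² + 6x − 4.
Step 6: lead(4x³ + 12x² + 6x − 4) ÷ lead(D) = 4x³ ÷ 2x = 2x². Subtract (2x²)·D = 4x³ + 8x². Remainder: 4x² + 6x − 4.
Step 7: lead(4x² + 6x − 4) ÷ lead(D) = 4x² ÷ 2x = 2x. Subtract (2x)·D = 4x² + 8x. Remainder: −2x − 4.
Step 8: lead(−2x − 4) ÷ lead(D) = −2x ÷ 2x = −1. Subtract (−1)·D = −2x − 4. Remainder: 0.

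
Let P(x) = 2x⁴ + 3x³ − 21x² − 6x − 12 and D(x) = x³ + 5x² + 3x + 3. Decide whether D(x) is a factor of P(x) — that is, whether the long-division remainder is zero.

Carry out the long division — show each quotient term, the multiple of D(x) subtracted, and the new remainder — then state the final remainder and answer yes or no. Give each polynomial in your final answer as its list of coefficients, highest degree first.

R = [8, 9, 9], so D(x) is not a factor of P(x). no

Step 1: lead(2x⁴ + 3x³ − 21x² − 6x − 12) ÷ lead(D) = 2x⁴ ÷ x³ = 2x. Subtract (2x)·D = 2x⁴ + 10x³ + 6x² + 6x. Remainder: −7x³ − 27x² − 12x − 12.
Step 2: lead(−7x³ − 27x² − 12x − 12) ÷ lead(D) = −7x³ ÷ x³ = −7. Subtract (−7)·D = −7x³ − 35x² − 21x − 21. Remainder: 8x² + 9x + 9.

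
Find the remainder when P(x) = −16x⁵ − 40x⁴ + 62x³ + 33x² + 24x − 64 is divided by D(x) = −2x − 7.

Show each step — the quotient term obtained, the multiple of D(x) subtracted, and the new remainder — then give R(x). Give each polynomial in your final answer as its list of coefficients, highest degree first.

R = [-1]

Step 1: lead(−16x⁵ − 40x⁴ + 62x³ + 33x² + 24x − 64) ÷ lead(D) = −16x⁵ ÷ −2x = 8x⁴. Subtract (8x⁴)·D = −16x⁵ − 56x⁴. Remainder: 16x⁴ + 62x³ + 33x² + 24x − 64.
Step 2: lead(16x⁴ + 62x³ + 33x² + 24x − 64) ÷ lead(D) = 16x⁴ ÷ −2x = −8x³. Subtract (−8x³)·D = 16x⁴ + 56x³. Remainder: 6x³ + 33x² + 24x − 64.
Step 3: lead(6x³ + 33x² + 24x − 64) ÷ lead(D) = 6x³ ÷ −2x = −3x². Subtract (−3x²)·D = 6x³ + 21x². Remainder: 12x² + 24x − 64.
Step 4: lead(12x² + 24x − 64) ÷ lead(D) = 12x² ÷ −2x = −6x. Subtract (−6x)·D = 12x² + 42x. Remainder: −18x − 64.
Step 5: lead(−18x − 64) ÷ lead(D) = −18x ÷ −2x = 9. Subtract (9)·D = −18x − 63. Remainder: −1.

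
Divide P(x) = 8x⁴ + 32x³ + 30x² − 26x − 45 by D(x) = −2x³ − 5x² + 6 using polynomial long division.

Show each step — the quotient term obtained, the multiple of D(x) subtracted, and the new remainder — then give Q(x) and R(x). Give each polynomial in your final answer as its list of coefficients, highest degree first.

Q = [-4, -6]; R = [-2, -9]

Step 1: lead(8x⁴ + 32x³ + 30x² − 26x − 45) ÷ lead(D) = 8x⁴ ÷ −2x³ = −4x. Subtract (−4x)·D = 8x⁴ + 20x³ − 24x. Remainder: 12x³ + 30x² − 2x − 45.
Step 2: lead(12x³ + 30x² − 2x − 45) ÷ lead(D) = 12x³ ÷ −2x³ = −6. Subtract (−6)·D = 12x³ + 30x² − 36. Remainder: −2x − 9.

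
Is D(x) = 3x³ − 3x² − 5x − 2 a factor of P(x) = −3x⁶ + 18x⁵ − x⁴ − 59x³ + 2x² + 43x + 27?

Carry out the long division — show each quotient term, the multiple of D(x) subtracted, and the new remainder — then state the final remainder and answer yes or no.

Step 1: lead(−3x⁶ + 18x⁵ − x⁴ − 59x³ + 2x² + 43x + 27) ÷ lead(D) = −3x⁶ ÷ 3x³ = −x³. Subtract (−x³)·D = −3x⁶ + 3x⁵ + 5x⁴ + 2x³. Remainder: 15x⁵ − 6x⁴ − 61x³ + 2x² + 43x + 27.
Step 2: lead(15x⁵ − 6x⁴ − 61x³ + 2x² + 43x + 27) ÷ lead(D) = 15x⁵ ÷ 3x³ = 5x². Subtract (5x²)·D = 15x⁵ − 15x⁴ − 25x³ − 10x². Remainder: 9x⁴ − 36x³ + 12x² + 43x + 27.
Step 3: lead(9x⁴ − 36x³ + 12x² + 43x + 27) ÷ lead(D) = 9x⁴ ÷ 3x³ = 3x. Subtract (3x)·D = 9x⁴ − 9x³ − 15x² − 6x. Remainder: −27x³ + 27x² + 49x + 27.
Step 4: lead(−27x³ + 27x² + 49x + 27) ÷ lead(D) = −27x³ ÷ 3x³ = −9. Subtract (−9)·D = −27x³ + 27x² + 45x + 18. Remainder: 4x + 9.

R(x) = 4x + 9, so D(x) is not a factor of P(x). no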